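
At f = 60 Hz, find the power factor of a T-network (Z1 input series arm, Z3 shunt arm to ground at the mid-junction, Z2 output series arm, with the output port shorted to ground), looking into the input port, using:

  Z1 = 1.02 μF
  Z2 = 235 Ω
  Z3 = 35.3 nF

Step 1 — Angular frequency: ω = 2π·f = 2π·60 = 377 rad/s.
Step 2 — Component impedances:
  Z1: Z = 1/(jωC) = -j/(ω·C) = 0 - j2601 Ω
  Z2: Z = R = 235 Ω
  Z3: Z = 1/(jωC) = -j/(ω·C) = 0 - j7.514e+04 Ω
Step 3 — With the output port shorted to ground, the output series arm Z2 runs from the junction to ground; the shunt arm Z3 also runs from the junction to ground. They appear in parallel: Z3 || Z2 = 235 - j0.7349 Ω.
Step 4 — Series with input arm Z1: Z_in = Z1 + (Z3 || Z2) = 235 - j2601 Ω = 2612∠-84.8° Ω.
Step 5 — Power factor: PF = cos(φ) = Re(Z)/|Z| = 235/2612 = 0.08997.
Step 6 — Type: Im(Z) = -2601 ⇒ leading (phase φ = -84.8°).

PF = 0.08997 (leading, φ = -84.8°)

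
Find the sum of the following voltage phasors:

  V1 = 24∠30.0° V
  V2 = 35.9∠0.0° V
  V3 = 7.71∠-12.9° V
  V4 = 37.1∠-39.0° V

Step 1 — Convert each phasor to rectangular form:
  V1 = 24·(cos(30.0°) + j·sin(30.0°)) = 20.78 + j12 V
  V2 = 35.9·(cos(0.0°) + j·sin(0.0°)) = 35.9 V
  V3 = 7.71·(cos(-12.9°) + j·sin(-12.9°)) = 7.515 - j1.721 V
  V4 = 37.1·(cos(-39.0°) + j·sin(-39.0°)) = 28.83 - j23.35 V
Step 2 — Sum components: V_total = 93.03 - j13.07 V.
Step 3 — Convert to polar: |V_total| = 93.95 V, ∠V_total = -8.0°.

V_total = 93.95∠-8.0° V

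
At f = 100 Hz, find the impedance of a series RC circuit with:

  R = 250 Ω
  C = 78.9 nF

Step 1 — Angular frequency: ω = 2π·f = 2π·100 = 628.3 rad/s.
Step 2 — Component impedances:
  R: Z = R = 250 Ω
  C: Z = 1/(jωC) = -j/(ω·C) = 0 - j2.017e+04 Ω
Step 3 — Series combination: Z_total = R + C = 250 - j2.017e+04 Ω = 2.017e+04∠-89.3° Ω.

Z = 250 - j2.017e+04 Ω = 2.017e+04∠-89.3° Ω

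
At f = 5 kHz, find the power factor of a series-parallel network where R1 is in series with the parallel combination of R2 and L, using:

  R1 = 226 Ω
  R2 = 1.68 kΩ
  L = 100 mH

Step 1 — Angular frequency: ω = 2π·f = 2π·5000 = 3.142e+04 rad/s.
Step 2 — Component impedances:
  R1: Z = R = 226 Ω
  R2: Z = R = 1680 Ω
  L: Z = jωL = j·3.142e+04·0.1 = 0 + j3142 Ω
Step 3 — Parallel branch: R2 || L = 1/(1/R2 + 1/L) = 1306 + j698.6 Ω.
Step 4 — Series with R1: Z_total = R1 + (R2 || L) = 1532 + j698.6 Ω = 1684∠24.5° Ω.
Step 5 — Power factor: PF = cos(φ) = Re(Z)/|Z| = 1532.4/1684.1 = 0.9099.
Step 6 — Type: Im(Z) = 698.6 ⇒ lagging (phase φ = 24.5°).

PF = 0.9099 (lagging, φ = 24.5°)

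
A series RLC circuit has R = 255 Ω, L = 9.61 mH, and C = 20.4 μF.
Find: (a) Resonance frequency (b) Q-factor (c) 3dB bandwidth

Step 1 — Resonance condition Im(Z)=0 gives ω₀ = 1/√(LC).
Step 2 — ω₀ = 1/√(0.00961·2.04e-05) = 2259 rad/s.
Step 3 — f₀ = ω₀/(2π) = 359.5 Hz.
Step 4 — Series Q: Q = ω₀L/R = 2259·0.00961/255 = 0.08512.
Step 5 — 3dB bandwidth: Δω = ω₀/Q = 2.653e+04 rad/s; BW = Δω/(2π) = 4223 Hz.

(a) f₀ = 359.5 Hz  (b) Q = 0.08512  (c) BW = 4223 Hz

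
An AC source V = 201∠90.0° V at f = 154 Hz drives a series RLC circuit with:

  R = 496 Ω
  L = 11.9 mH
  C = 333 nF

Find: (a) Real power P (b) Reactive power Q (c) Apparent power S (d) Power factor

Step 1 — Angular frequency: ω = 2π·f = 2π·154 = 967.6 rad/s.
Step 2 — Component impedances:
  R: Z = R = 496 Ω
  L: Z = jωL = j·967.6·0.0119 = 0 + j11.51 Ω
  C: Z = 1/(jωC) = -j/(ω·C) = 0 - j3104 Ω
Step 3 — Series combination: Z_total = R + L + C = 496 - j3092 Ω = 3132∠-80.9° Ω.
Step 4 — Source phasor: V = 201∠90.0° V = 0 + j201 V.
Step 5 — Current: I = V / Z = -0.06338 + j0.01017 A = 0.06419∠170.9° A.
Step 6 — Complex power: S = V·I* = 2.043 - j12.74 VA.
Step 7 — Real power: P = Re(S) = 2.043 W.
Step 8 — Reactive power: Q = Im(S) = -12.74 VAR.
Step 9 — Apparent power: |S| = 12.9 VA.
Step 10 — Power factor: PF = P/|S| = 0.1584 (leading).

(a) P = 2.043 W  (b) Q = -12.74 VAR  (c) S = 12.9 VA  (d) PF = 0.1584 (leading)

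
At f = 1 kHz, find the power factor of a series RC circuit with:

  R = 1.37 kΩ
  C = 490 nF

Step 1 — Angular frequency: ω = 2π·f = 2π·1000 = 6283 rad/s.
Step 2 — Component impedances:
  R: Z = R = 1370 Ω
  C: Z = 1/(jωC) = -j/(ω·C) = 0 - j324.8 Ω
Step 3 — Series combination: Z_total = R + C = 1370 - j324.8 Ω = 1408∠-13.3° Ω.
Step 4 — Power factor: PF = cos(φ) = Re(Z)/|Z| = 1370/1408 = 0.973.
Step 5 — Type: Im(Z) = -324.8 ⇒ leading (phase φ = -13.3°).

PF = 0.973 (leading, φ = -13.3°)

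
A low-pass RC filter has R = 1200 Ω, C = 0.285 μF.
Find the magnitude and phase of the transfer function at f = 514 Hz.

Step 1 — Angular frequency: ω = 2π·514 = 3230 rad/s.
Step 2 — Transfer function: H(jω) = 1/(1 + jωRC).
Step 3 — Denominator: 1 + jωRC = 1 + j·3230·1200·2.85e-07 = 1 + j1.105.
Step 4 — H = 0.4505 - j0.4975.
Step 5 — Magnitude: |H| = 0.6712 (-3.5 dB); phase: φ = -47.8°.

|H| = 0.6712 (-3.5 dB), φ = -47.8°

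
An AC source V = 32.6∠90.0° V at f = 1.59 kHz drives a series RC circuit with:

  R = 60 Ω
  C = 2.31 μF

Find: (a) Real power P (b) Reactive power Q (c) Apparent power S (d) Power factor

Step 1 — Angular frequency: ω = 2π·f = 2π·1590 = 9990 rad/s.
Step 2 — Component impedances:
  R: Z = R = 60 Ω
  C: Z = 1/(jωC) = -j/(ω·C) = 0 - j43.33 Ω
Step 3 — Series combination: Z_total = R + C = 60 - j43.33 Ω = 74.01∠-35.8° Ω.
Step 4 — Source phasor: V = 32.6∠90.0° V = 0 + j32.6 V.
Step 5 — Current: I = V / Z = -0.2579 + j0.3571 A = 0.4405∠125.8° A.
Step 6 — Complex power: S = V·I* = 11.64 - j8.407 VA.
Step 7 — Real power: P = Re(S) = 11.64 W.
Step 8 — Reactive power: Q = Im(S) = -8.407 VAR.
Step 9 — Apparent power: |S| = 14.36 VA.
Step 10 — Power factor: PF = P/|S| = 0.8107 (leading).

(a) P = 11.64 W  (b) Q = -8.407 VAR  (c) S = 14.36 VA  (d) PF = 0.8107 (leading)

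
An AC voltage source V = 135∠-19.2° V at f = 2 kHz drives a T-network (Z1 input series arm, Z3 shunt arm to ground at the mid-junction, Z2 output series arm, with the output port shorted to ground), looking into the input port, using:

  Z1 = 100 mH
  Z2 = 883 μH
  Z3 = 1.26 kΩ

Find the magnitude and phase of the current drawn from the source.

Step 1 — Angular frequency: ω = 2π·f = 2π·2000 = 1.257e+04 rad/s.
Step 2 — Component impedances:
  Z1: Z = jωL = j·1.257e+04·0.1 = 0 + j1257 Ω
  Z2: Z = jωL = j·1.257e+04·0.000883 = 0 + j11.1 Ω
  Z3: Z = R = 1260 Ω
Step 3 — With the output port shorted to ground, the output series arm Z2 runs from the junction to ground; the shunt arm Z3 also runs from the junction to ground. They appear in parallel: Z3 || Z2 = 0.09771 + j11.1 Ω.
Step 4 — Series with input arm Z1: Z_in = Z1 + (Z3 || Z2) = 0.09771 + j1268 Ω = 1268∠90.0° Ω.
Step 5 — Source phasor: V = 135∠-19.2° V = 127.5 - j44.4 V.
Step 6 — Ohm's law: I = V / Z_total = (127.5 - j44.4) / (0.09771 + j1268) = -0.03501 - j0.1006 A.
Step 7 — Convert to polar: |I| = 0.1065 A, ∠I = -109.2°.

I = 0.1065∠-109.2° A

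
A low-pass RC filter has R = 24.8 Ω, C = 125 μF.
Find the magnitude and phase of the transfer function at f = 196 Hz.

Step 1 — Angular frequency: ω = 2π·196 = 1232 rad/s.
Step 2 — Transfer function: H(jω) = 1/(1 + jωRC).
Step 3 — Denominator: 1 + jωRC = 1 + j·1232·24.8·0.000125 = 1 + j3.818.
Step 4 — H = 0.06421 - j0.2451.
Step 5 — Magnitude: |H| = 0.2534 (-11.9 dB); phase: φ = -75.3°.

|H| = 0.2534 (-11.9 dB), φ = -75.3°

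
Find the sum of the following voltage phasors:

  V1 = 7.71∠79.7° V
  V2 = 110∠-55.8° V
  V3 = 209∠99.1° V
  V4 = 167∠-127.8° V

Step 1 — Convert each phasor to rectangular form:
  V1 = 7.71·(cos(79.7°) + j·sin(79.7°)) = 1.379 + j7.586 V
  V2 = 110·(cos(-55.8°) + j·sin(-55.8°)) = 61.83 - j90.98 V
  V3 = 209·(cos(99.1°) + j·sin(99.1°)) = -33.06 + j206.4 V
  V4 = 167·(cos(-127.8°) + j·sin(-127.8°)) = -102.4 - j132 V
Step 2 — Sum components: V_total = -72.2 - j8.98 V.
Step 3 — Convert to polar: |V_total| = 72.76 V, ∠V_total = -172.9°.

V_total = 72.76∠-172.9° V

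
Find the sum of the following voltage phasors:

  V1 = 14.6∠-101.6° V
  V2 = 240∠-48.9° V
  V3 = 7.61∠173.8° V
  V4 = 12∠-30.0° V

Step 1 — Convert each phasor to rectangular form:
  V1 = 14.6·(cos(-101.6°) + j·sin(-101.6°)) = -2.936 - j14.3 V
  V2 = 240·(cos(-48.9°) + j·sin(-48.9°)) = 157.8 - j180.9 V
  V3 = 7.61·(cos(173.8°) + j·sin(173.8°)) = -7.565 + j0.8219 V
  V4 = 12·(cos(-30.0°) + j·sin(-30.0°)) = 10.39 - j6 V
Step 2 — Sum components: V_total = 157.7 - j200.3 V.
Step 3 — Convert to polar: |V_total| = 254.9 V, ∠V_total = -51.8°.

V_total = 254.9∠-51.8° V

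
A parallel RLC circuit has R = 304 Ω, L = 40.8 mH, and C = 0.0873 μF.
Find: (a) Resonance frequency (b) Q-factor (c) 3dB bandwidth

Step 1 — Resonance: ω₀ = 1/√(LC) = 1/√(0.0408·8.73e-08) = 1.676e+04 rad/s.
Step 2 — f₀ = ω₀/(2π) = 2667 Hz.
Step 3 — Parallel Q: Q = R/(ω₀L) = 304/(1.676e+04·0.0408) = 0.4447.
Step 4 — Bandwidth: Δω = ω₀/Q = 3.768e+04 rad/s; BW = Δω/(2π) = 5997 Hz.

(a) f₀ = 2667 Hz  (b) Q = 0.4447  (c) BW = 5997 Hz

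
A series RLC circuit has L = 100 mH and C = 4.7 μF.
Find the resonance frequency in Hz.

Step 1 — Resonance condition Im(Z)=0 gives ω₀ = 1/√(LC).
Step 2 — ω₀ = 1/√(0.1·4.7e-06) = 1459 rad/s.
Step 3 — f₀ = ω₀/(2π) = 232.2 Hz.

f₀ = 232.2 Hz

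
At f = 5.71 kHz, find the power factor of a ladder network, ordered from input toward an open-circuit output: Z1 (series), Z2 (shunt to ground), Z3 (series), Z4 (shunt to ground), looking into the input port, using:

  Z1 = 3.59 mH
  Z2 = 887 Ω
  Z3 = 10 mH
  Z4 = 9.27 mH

Step 1 — Angular frequency: ω = 2π·f = 2π·5710 = 3.588e+04 rad/s.
Step 2 — Component impedances:
  Z1: Z = jωL = j·3.588e+04·0.00359 = 0 + j128.8 Ω
  Z2: Z = R = 887 Ω
  Z3: Z = jωL = j·3.588e+04·0.01 = 0 + j358.8 Ω
  Z4: Z = jωL = j·3.588e+04·0.00927 = 0 + j332.6 Ω
Step 3 — Ladder network (open output): work backward from the far end, alternating series and parallel combinations. Z_in = 335.2 + j558.9 Ω = 651.7∠59.0° Ω.
Step 4 — Power factor: PF = cos(φ) = Re(Z)/|Z| = 335.21/651.7 = 0.5144.
Step 5 — Type: Im(Z) = 558.9 ⇒ lagging (phase φ = 59.0°).

PF = 0.5144 (lagging, φ = 59.0°)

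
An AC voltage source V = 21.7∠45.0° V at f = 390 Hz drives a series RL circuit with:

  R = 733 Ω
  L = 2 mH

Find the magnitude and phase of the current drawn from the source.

Step 1 — Angular frequency: ω = 2π·f = 2π·390 = 2450 rad/s.
Step 2 — Component impedances:
  R: Z = R = 733 Ω
  L: Z = jωL = j·2450·0.002 = 0 + j4.901 Ω
Step 3 — Series combination: Z_total = R + L = 733 + j4.901 Ω = 733∠0.4° Ω.
Step 4 — Source phasor: V = 21.7∠45.0° V = 15.34 + j15.34 V.
Step 5 — Ohm's law: I = V / Z_total = (15.34 + j15.34) / (733 + j4.901) = 0.02107 + j0.02079 A.
Step 6 — Convert to polar: |I| = 0.0296 A, ∠I = 44.6°.

I = 0.0296∠44.6° A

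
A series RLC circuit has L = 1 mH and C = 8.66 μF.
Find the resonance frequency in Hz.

Step 1 — Resonance condition Im(Z)=0 gives ω₀ = 1/√(LC).
Step 2 — ω₀ = 1/√(0.001·8.66e-06) = 1.075e+04 rad/s.
Step 3 — f₀ = ω₀/(2π) = 1710 Hz.

f₀ = 1710 Hz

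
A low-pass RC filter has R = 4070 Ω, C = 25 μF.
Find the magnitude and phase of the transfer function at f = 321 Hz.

Step 1 — Angular frequency: ω = 2π·321 = 2017 rad/s.
Step 2 — Transfer function: H(jω) = 1/(1 + jωRC).
Step 3 — Denominator: 1 + jωRC = 1 + j·2017·4070·2.5e-05 = 1 + j205.2.
Step 4 — H = 2.374e-05 - j0.004873.
Step 5 — Magnitude: |H| = 0.004873 (-46.2 dB); phase: φ = -89.7°.

|H| = 0.004873 (-46.2 dB), φ = -89.7°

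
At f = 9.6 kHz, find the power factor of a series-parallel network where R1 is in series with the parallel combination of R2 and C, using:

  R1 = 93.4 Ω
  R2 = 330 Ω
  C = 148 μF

Step 1 — Angular frequency: ω = 2π·f = 2π·9600 = 6.032e+04 rad/s.
Step 2 — Component impedances:
  R1: Z = R = 93.4 Ω
  R2: Z = R = 330 Ω
  C: Z = 1/(jωC) = -j/(ω·C) = 0 - j0.112 Ω
Step 3 — Parallel branch: R2 || C = 1/(1/R2 + 1/C) = 3.802e-05 - j0.112 Ω.
Step 4 — Series with R1: Z_total = R1 + (R2 || C) = 93.4 - j0.112 Ω = 93.4∠-0.1° Ω.
Step 5 — Power factor: PF = cos(φ) = Re(Z)/|Z| = 93.4/93.4 = 1.
Step 6 — Type: Im(Z) = -0.112 ⇒ leading (phase φ = -0.1°).

PF = 1 (leading, φ = -0.1°)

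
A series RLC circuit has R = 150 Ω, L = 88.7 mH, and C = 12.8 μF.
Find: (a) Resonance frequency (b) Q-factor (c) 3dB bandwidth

Step 1 — Resonance: ω₀ = 1/√(LC) = 1/√(0.0887·1.28e-05) = 938.5 rad/s.
Step 2 — f₀ = ω₀/(2π) = 149.4 Hz.
Step 3 — Series Q: Q = ω₀L/R = 938.5·0.0887/150 = 0.555.
Step 4 — Bandwidth: Δω = ω₀/Q = 1691 rad/s; BW = Δω/(2π) = 269.1 Hz.

(a) f₀ = 149.4 Hz  (b) Q = 0.555  (c) BW = 269.1 Hz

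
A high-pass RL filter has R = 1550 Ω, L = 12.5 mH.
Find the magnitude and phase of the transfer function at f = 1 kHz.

Step 1 — Angular frequency: ω = 2π·1000 = 6283 rad/s.
Step 2 — Transfer function: H(jω) = jωL/(R + jωL).
Step 3 — Numerator jωL = j·78.54; denominator R + jωL = 1550 + j78.54.
Step 4 — H = 0.002561 + j0.05054.
Step 5 — Magnitude: |H| = 0.05061 (-25.9 dB); phase: φ = 87.1°.

|H| = 0.05061 (-25.9 dB), φ = 87.1°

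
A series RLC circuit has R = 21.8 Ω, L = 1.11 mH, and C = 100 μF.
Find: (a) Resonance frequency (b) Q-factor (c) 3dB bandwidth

Step 1 — Resonance condition Im(Z)=0 gives ω₀ = 1/√(LC).
Step 2 — ω₀ = 1/√(0.00111·0.0001) = 3002 rad/s.
Step 3 — f₀ = ω₀/(2π) = 477.7 Hz.
Step 4 — Series Q: Q = ω₀L/R = 3002·0.00111/21.8 = 0.1528.
Step 5 — 3dB bandwidth: Δω = ω₀/Q = 1.964e+04 rad/s; BW = Δω/(2π) = 3126 Hz.

(a) f₀ = 477.7 Hz  (b) Q = 0.1528  (c) BW = 3126 Hz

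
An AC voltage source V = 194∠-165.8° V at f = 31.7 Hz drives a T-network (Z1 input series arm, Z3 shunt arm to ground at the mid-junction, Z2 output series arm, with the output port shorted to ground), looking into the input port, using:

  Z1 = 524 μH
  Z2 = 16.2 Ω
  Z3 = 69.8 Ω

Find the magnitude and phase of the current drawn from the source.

Step 1 — Angular frequency: ω = 2π·f = 2π·31.7 = 199.2 rad/s.
Step 2 — Component impedances:
  Z1: Z = jωL = j·199.2·0.000524 = 0 + j0.1044 Ω
  Z2: Z = R = 16.2 Ω
  Z3: Z = R = 69.8 Ω
Step 3 — With the output port shorted to ground, the output series arm Z2 runs from the junction to ground; the shunt arm Z3 also runs from the junction to ground. They appear in parallel: Z3 || Z2 = 13.15 Ω.
Step 4 — Series with input arm Z1: Z_in = Z1 + (Z3 || Z2) = 13.15 + j0.1044 Ω = 13.15∠0.5° Ω.
Step 5 — Source phasor: V = 194∠-165.8° V = -188.1 - j47.59 V.
Step 6 — Ohm's law: I = V / Z_total = (-188.1 - j47.59) / (13.15 + j0.1044) = -14.33 - j3.506 A.
Step 7 — Convert to polar: |I| = 14.75 A, ∠I = -166.3°.

I = 14.75∠-166.3° A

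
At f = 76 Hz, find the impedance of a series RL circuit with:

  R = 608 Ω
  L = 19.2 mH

Step 1 — Angular frequency: ω = 2π·f = 2π·76 = 477.5 rad/s.
Step 2 — Component impedances:
  R: Z = R = 608 Ω
  L: Z = jωL = j·477.5·0.0192 = 0 + j9.168 Ω
Step 3 — Series combination: Z_total = R + L = 608 + j9.168 Ω = 608.1∠0.9° Ω.

Z = 608 + j9.168 Ω = 608.1∠0.9° Ω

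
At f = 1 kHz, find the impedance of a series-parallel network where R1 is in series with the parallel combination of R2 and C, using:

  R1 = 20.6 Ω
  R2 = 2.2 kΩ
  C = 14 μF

Step 1 — Angular frequency: ω = 2π·f = 2π·1000 = 6283 rad/s.
Step 2 — Component impedances:
  R1: Z = R = 20.6 Ω
  R2: Z = R = 2200 Ω
  C: Z = 1/(jωC) = -j/(ω·C) = 0 - j11.37 Ω
Step 3 — Parallel branch: R2 || C = 1/(1/R2 + 1/C) = 0.05874 - j11.37 Ω.
Step 4 — Series with R1: Z_total = R1 + (R2 || C) = 20.66 - j11.37 Ω = 23.58∠-28.8° Ω.

Z = 20.66 - j11.37 Ω = 23.58∠-28.8° Ω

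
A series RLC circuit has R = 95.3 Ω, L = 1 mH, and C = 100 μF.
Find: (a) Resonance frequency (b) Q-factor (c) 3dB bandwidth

Step 1 — Resonance: ω₀ = 1/√(LC) = 1/√(0.001·0.0001) = 3162 rad/s.
Step 2 — f₀ = ω₀/(2π) = 503.3 Hz.
Step 3 — Series Q: Q = ω₀L/R = 3162·0.001/95.3 = 0.03318.
Step 4 — Bandwidth: Δω = ω₀/Q = 9.53e+04 rad/s; BW = Δω/(2π) = 1.517e+04 Hz.

(a) f₀ = 503.3 Hz  (b) Q = 0.03318  (c) BW = 1.517e+04 Hz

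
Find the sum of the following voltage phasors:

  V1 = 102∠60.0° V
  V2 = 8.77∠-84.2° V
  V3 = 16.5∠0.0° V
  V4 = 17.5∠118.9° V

Step 1 — Convert each phasor to rectangular form:
  V1 = 102·(cos(60.0°) + j·sin(60.0°)) = 51 + j88.33 V
  V2 = 8.77·(cos(-84.2°) + j·sin(-84.2°)) = 0.8863 - j8.725 V
  V3 = 16.5·(cos(0.0°) + j·sin(0.0°)) = 16.5 V
  V4 = 17.5·(cos(118.9°) + j·sin(118.9°)) = -8.457 + j15.32 V
Step 2 — Sum components: V_total = 59.93 + j94.93 V.
Step 3 — Convert to polar: |V_total| = 112.3 V, ∠V_total = 57.7°.

V_total = 112.3∠57.7° V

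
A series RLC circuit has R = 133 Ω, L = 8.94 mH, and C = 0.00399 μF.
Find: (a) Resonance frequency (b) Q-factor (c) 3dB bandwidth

Step 1 — Resonance condition Im(Z)=0 gives ω₀ = 1/√(LC).
Step 2 — ω₀ = 1/√(0.00894·3.99e-09) = 1.674e+05 rad/s.
Step 3 — f₀ = ω₀/(2π) = 2.665e+04 Hz.
Step 4 — Series Q: Q = ω₀L/R = 1.674e+05·0.00894/133 = 11.25.
Step 5 — 3dB bandwidth: Δω = ω₀/Q = 1.488e+04 rad/s; BW = Δω/(2π) = 2368 Hz.

(a) f₀ = 2.665e+04 Hz  (b) Q = 11.25  (c) BW = 2368 Hz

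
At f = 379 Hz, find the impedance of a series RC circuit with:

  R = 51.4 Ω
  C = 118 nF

Step 1 — Angular frequency: ω = 2π·f = 2π·379 = 2381 rad/s.
Step 2 — Component impedances:
  R: Z = R = 51.4 Ω
  C: Z = 1/(jωC) = -j/(ω·C) = 0 - j3559 Ω
Step 3 — Series combination: Z_total = R + C = 51.4 - j3559 Ω = 3559∠-89.2° Ω.

Z = 51.4 - j3559 Ω = 3559∠-89.2° Ω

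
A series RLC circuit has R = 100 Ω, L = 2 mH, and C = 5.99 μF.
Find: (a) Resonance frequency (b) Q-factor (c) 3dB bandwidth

Step 1 — Resonance: ω₀ = 1/√(LC) = 1/√(0.002·5.99e-06) = 9136 rad/s.
Step 2 — f₀ = ω₀/(2π) = 1454 Hz.
Step 3 — Series Q: Q = ω₀L/R = 9136·0.002/100 = 0.1827.
Step 4 — Bandwidth: Δω = ω₀/Q = 5e+04 rad/s; BW = Δω/(2π) = 7958 Hz.

(a) f₀ = 1454 Hz  (b) Q = 0.1827  (c) BW = 7958 Hz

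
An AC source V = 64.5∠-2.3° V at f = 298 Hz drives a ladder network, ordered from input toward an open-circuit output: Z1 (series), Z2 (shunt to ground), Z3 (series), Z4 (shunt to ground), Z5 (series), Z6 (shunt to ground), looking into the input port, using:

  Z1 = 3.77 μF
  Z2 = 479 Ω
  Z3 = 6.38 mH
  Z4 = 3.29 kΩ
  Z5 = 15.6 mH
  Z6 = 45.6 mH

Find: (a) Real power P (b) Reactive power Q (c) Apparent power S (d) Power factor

Step 1 — Angular frequency: ω = 2π·f = 2π·298 = 1872 rad/s.
Step 2 — Component impedances:
  Z1: Z = 1/(jωC) = -j/(ω·C) = 0 - j141.7 Ω
  Z2: Z = R = 479 Ω
  Z3: Z = jωL = j·1872·0.00638 = 0 + j11.95 Ω
  Z4: Z = R = 3290 Ω
  Z5: Z = jωL = j·1872·0.0156 = 0 + j29.21 Ω
  Z6: Z = jωL = j·1872·0.0456 = 0 + j85.38 Ω
Step 3 — Ladder network (open output): work backward from the far end, alternating series and parallel combinations. Z_in = 34.4 - j25.31 Ω = 42.71∠-36.3° Ω.
Step 4 — Source phasor: V = 64.5∠-2.3° V = 64.45 - j2.589 V.
Step 5 — Current: I = V / Z = 1.251 + j0.8455 A = 1.51∠34.0° A.
Step 6 — Complex power: S = V·I* = 78.45 - j57.73 VA.
Step 7 — Real power: P = Re(S) = 78.45 W.
Step 8 — Reactive power: Q = Im(S) = -57.73 VAR.
Step 9 — Apparent power: |S| = 97.4 VA.
Step 10 — Power factor: PF = P/|S| = 0.8054 (leading).

(a) P = 78.45 W  (b) Q = -57.73 VAR  (c) S = 97.4 VA  (d) PF = 0.8054 (leading)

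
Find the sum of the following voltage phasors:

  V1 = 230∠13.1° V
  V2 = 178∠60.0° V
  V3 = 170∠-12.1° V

Step 1 — Convert each phasor to rectangular form:
  V1 = 230·(cos(13.1°) + j·sin(13.1°)) = 224 + j52.13 V
  V2 = 178·(cos(60.0°) + j·sin(60.0°)) = 89 + j154.2 V
  V3 = 170·(cos(-12.1°) + j·sin(-12.1°)) = 166.2 - j35.64 V
Step 2 — Sum components: V_total = 479.2 + j170.6 V.
Step 3 — Convert to polar: |V_total| = 508.7 V, ∠V_total = 19.6°.

V_total = 508.7∠19.6° V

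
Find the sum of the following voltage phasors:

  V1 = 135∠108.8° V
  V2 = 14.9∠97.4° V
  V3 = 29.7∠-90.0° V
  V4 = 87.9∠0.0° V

Step 1 — Convert each phasor to rectangular form:
  V1 = 135·(cos(108.8°) + j·sin(108.8°)) = -43.51 + j127.8 V
  V2 = 14.9·(cos(97.4°) + j·sin(97.4°)) = -1.919 + j14.78 V
  V3 = 29.7·(cos(-90.0°) + j·sin(-90.0°)) = 0 - j29.7 V
  V4 = 87.9·(cos(0.0°) + j·sin(0.0°)) = 87.9 V
Step 2 — Sum components: V_total = 42.48 + j112.9 V.
Step 3 — Convert to polar: |V_total| = 120.6 V, ∠V_total = 69.4°.

V_total = 120.6∠69.4° V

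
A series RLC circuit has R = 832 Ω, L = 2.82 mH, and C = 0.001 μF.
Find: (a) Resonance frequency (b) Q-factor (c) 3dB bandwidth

Step 1 — Resonance: ω₀ = 1/√(LC) = 1/√(0.00282·1e-09) = 5.955e+05 rad/s.
Step 2 — f₀ = ω₀/(2π) = 9.478e+04 Hz.
Step 3 — Series Q: Q = ω₀L/R = 5.955e+05·0.00282/832 = 2.018.
Step 4 — Bandwidth: Δω = ω₀/Q = 2.95e+05 rad/s; BW = Δω/(2π) = 4.696e+04 Hz.

(a) f₀ = 9.478e+04 Hz  (b) Q = 2.018  (c) BW = 4.696e+04 Hz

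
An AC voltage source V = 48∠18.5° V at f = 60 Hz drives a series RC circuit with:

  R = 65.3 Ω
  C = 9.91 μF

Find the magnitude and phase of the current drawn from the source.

Step 1 — Angular frequency: ω = 2π·f = 2π·60 = 377 rad/s.
Step 2 — Component impedances:
  R: Z = R = 65.3 Ω
  C: Z = 1/(jωC) = -j/(ω·C) = 0 - j267.7 Ω
Step 3 — Series combination: Z_total = R + C = 65.3 - j267.7 Ω = 275.5∠-76.3° Ω.
Step 4 — Source phasor: V = 48∠18.5° V = 45.52 + j15.23 V.
Step 5 — Ohm's law: I = V / Z_total = (45.52 + j15.23) / (65.3 - j267.7) = -0.01455 + j0.1736 A.
Step 6 — Convert to polar: |I| = 0.1742 A, ∠I = 94.8°.

I = 0.1742∠94.8° A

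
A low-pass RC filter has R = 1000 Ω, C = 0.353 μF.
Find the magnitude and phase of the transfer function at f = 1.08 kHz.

Step 1 — Angular frequency: ω = 2π·1080 = 6786 rad/s.
Step 2 — Transfer function: H(jω) = 1/(1 + jωRC).
Step 3 — Denominator: 1 + jωRC = 1 + j·6786·1000·3.53e-07 = 1 + j2.395.
Step 4 — H = 0.1484 - j0.3555.
Step 5 — Magnitude: |H| = 0.3852 (-8.3 dB); phase: φ = -67.3°.

|H| = 0.3852 (-8.3 dB), φ = -67.3°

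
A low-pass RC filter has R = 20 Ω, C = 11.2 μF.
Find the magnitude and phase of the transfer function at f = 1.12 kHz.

Step 1 — Angular frequency: ω = 2π·1120 = 7037 rad/s.
Step 2 — Transfer function: H(jω) = 1/(1 + jωRC).
Step 3 — Denominator: 1 + jωRC = 1 + j·7037·20·1.12e-05 = 1 + j1.576.
Step 4 — H = 0.287 - j0.4523.
Step 5 — Magnitude: |H| = 0.5357 (-5.4 dB); phase: φ = -57.6°.

|H| = 0.5357 (-5.4 dB), φ = -57.6°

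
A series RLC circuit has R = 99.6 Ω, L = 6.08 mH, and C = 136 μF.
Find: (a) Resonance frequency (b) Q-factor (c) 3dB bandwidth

Step 1 — Resonance: ω₀ = 1/√(LC) = 1/√(0.00608·0.000136) = 1100 rad/s.
Step 2 — f₀ = ω₀/(2π) = 175 Hz.
Step 3 — Series Q: Q = ω₀L/R = 1100·0.00608/99.6 = 0.06713.
Step 4 — Bandwidth: Δω = ω₀/Q = 1.638e+04 rad/s; BW = Δω/(2π) = 2607 Hz.

(a) f₀ = 175 Hz  (b) Q = 0.06713  (c) BW = 2607 Hz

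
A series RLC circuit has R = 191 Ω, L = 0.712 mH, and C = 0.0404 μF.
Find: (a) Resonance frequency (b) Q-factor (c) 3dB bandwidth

Step 1 — Resonance: ω₀ = 1/√(LC) = 1/√(0.000712·4.04e-08) = 1.865e+05 rad/s.
Step 2 — f₀ = ω₀/(2π) = 2.967e+04 Hz.
Step 3 — Series Q: Q = ω₀L/R = 1.865e+05·0.000712/191 = 0.695.
Step 4 — Bandwidth: Δω = ω₀/Q = 2.683e+05 rad/s; BW = Δω/(2π) = 4.269e+04 Hz.

(a) f₀ = 2.967e+04 Hz  (b) Q = 0.695  (c) BW = 4.269e+04 Hz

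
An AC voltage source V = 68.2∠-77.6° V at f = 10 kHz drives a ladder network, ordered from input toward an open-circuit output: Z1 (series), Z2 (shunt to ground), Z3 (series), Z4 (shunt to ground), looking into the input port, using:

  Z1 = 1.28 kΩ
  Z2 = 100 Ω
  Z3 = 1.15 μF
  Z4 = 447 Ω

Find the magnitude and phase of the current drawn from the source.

Step 1 — Angular frequency: ω = 2π·f = 2π·1e+04 = 6.283e+04 rad/s.
Step 2 — Component impedances:
  Z1: Z = R = 1280 Ω
  Z2: Z = R = 100 Ω
  Z3: Z = 1/(jωC) = -j/(ω·C) = 0 - j13.84 Ω
  Z4: Z = R = 447 Ω
Step 3 — Ladder network (open output): work backward from the far end, alternating series and parallel combinations. Z_in = 1362 - j0.4622 Ω = 1362∠-0.0° Ω.
Step 4 — Source phasor: V = 68.2∠-77.6° V = 14.64 - j66.61 V.
Step 5 — Ohm's law: I = V / Z_total = (14.64 - j66.61) / (1362 - j0.4622) = 0.01077 - j0.04891 A.
Step 6 — Convert to polar: |I| = 0.05008 A, ∠I = -77.6°.

I = 0.05008∠-77.6° A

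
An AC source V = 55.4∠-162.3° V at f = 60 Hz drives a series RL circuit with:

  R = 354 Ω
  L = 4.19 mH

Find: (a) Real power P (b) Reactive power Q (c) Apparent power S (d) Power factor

Step 1 — Angular frequency: ω = 2π·f = 2π·60 = 377 rad/s.
Step 2 — Component impedances:
  R: Z = R = 354 Ω
  L: Z = jωL = j·377·0.00419 = 0 + j1.58 Ω
Step 3 — Series combination: Z_total = R + L = 354 + j1.58 Ω = 354∠0.3° Ω.
Step 4 — Source phasor: V = 55.4∠-162.3° V = -52.78 - j16.84 V.
Step 5 — Current: I = V / Z = -0.1493 - j0.04691 A = 0.1565∠-162.6° A.
Step 6 — Complex power: S = V·I* = 8.67 + j0.03869 VA.
Step 7 — Real power: P = Re(S) = 8.67 W.
Step 8 — Reactive power: Q = Im(S) = 0.03869 VAR.
Step 9 — Apparent power: |S| = 8.67 VA.
Step 10 — Power factor: PF = P/|S| = 1 (lagging).

(a) P = 8.67 W  (b) Q = 0.03869 VAR  (c) S = 8.67 VA  (d) PF = 1 (lagging)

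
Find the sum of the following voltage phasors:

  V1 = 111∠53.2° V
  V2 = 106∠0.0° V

Step 1 — Convert each phasor to rectangular form:
  V1 = 111·(cos(53.2°) + j·sin(53.2°)) = 66.49 + j88.88 V
  V2 = 106·(cos(0.0°) + j·sin(0.0°)) = 106 V
Step 2 — Sum components: V_total = 172.5 + j88.88 V.
Step 3 — Convert to polar: |V_total| = 194 V, ∠V_total = 27.3°.

V_total = 194∠27.3° V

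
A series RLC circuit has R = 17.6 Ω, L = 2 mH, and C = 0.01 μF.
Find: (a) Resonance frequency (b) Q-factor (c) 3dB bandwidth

Step 1 — Resonance condition Im(Z)=0 gives ω₀ = 1/√(LC).
Step 2 — ω₀ = 1/√(0.002·1e-08) = 2.236e+05 rad/s.
Step 3 — f₀ = ω₀/(2π) = 3.559e+04 Hz.
Step 4 — Series Q: Q = ω₀L/R = 2.236e+05·0.002/17.6 = 25.41.
Step 5 — 3dB bandwidth: Δω = ω₀/Q = 8800 rad/s; BW = Δω/(2π) = 1401 Hz.

(a) f₀ = 3.559e+04 Hz  (b) Q = 25.41  (c) BW = 1401 Hz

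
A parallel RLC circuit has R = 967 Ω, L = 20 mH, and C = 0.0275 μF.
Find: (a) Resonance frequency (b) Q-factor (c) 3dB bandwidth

Step 1 — Resonance: ω₀ = 1/√(LC) = 1/√(0.02·2.75e-08) = 4.264e+04 rad/s.
Step 2 — f₀ = ω₀/(2π) = 6786 Hz.
Step 3 — Parallel Q: Q = R/(ω₀L) = 967/(4.264e+04·0.02) = 1.134.
Step 4 — Bandwidth: Δω = ω₀/Q = 3.76e+04 rad/s; BW = Δω/(2π) = 5985 Hz.

(a) f₀ = 6786 Hz  (b) Q = 1.134  (c) BW = 5985 Hz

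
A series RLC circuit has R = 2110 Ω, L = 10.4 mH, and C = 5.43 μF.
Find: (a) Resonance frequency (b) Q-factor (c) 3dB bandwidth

Step 1 — Resonance condition Im(Z)=0 gives ω₀ = 1/√(LC).
Step 2 — ω₀ = 1/√(0.0104·5.43e-06) = 4208 rad/s.
Step 3 — f₀ = ω₀/(2π) = 669.7 Hz.
Step 4 — Series Q: Q = ω₀L/R = 4208·0.0104/2110 = 0.02074.
Step 5 — 3dB bandwidth: Δω = ω₀/Q = 2.029e+05 rad/s; BW = Δω/(2π) = 3.229e+04 Hz.

(a) f₀ = 669.7 Hz  (b) Q = 0.02074  (c) BW = 3.229e+04 Hz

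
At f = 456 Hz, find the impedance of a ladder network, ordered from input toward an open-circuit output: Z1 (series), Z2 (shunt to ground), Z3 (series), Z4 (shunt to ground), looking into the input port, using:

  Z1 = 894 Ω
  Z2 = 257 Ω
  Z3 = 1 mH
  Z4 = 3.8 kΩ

Step 1 — Angular frequency: ω = 2π·f = 2π·456 = 2865 rad/s.
Step 2 — Component impedances:
  Z1: Z = R = 894 Ω
  Z2: Z = R = 257 Ω
  Z3: Z = jωL = j·2865·0.001 = 0 + j2.865 Ω
  Z4: Z = R = 3800 Ω
Step 3 — Ladder network (open output): work backward from the far end, alternating series and parallel combinations. Z_in = 1135 + j0.0115 Ω = 1135∠0.0° Ω.

Z = 1135 + j0.0115 Ω = 1135∠0.0° Ω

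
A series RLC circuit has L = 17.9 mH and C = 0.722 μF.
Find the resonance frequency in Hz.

Step 1 — Resonance condition Im(Z)=0 gives ω₀ = 1/√(LC).
Step 2 — ω₀ = 1/√(0.0179·7.22e-07) = 8796 rad/s.
Step 3 — f₀ = ω₀/(2π) = 1400 Hz.

f₀ = 1400 Hz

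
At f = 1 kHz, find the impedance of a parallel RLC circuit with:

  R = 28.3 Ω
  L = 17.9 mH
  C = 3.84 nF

Step 1 — Angular frequency: ω = 2π·f = 2π·1000 = 6283 rad/s.
Step 2 — Component impedances:
  R: Z = R = 28.3 Ω
  L: Z = jωL = j·6283·0.0179 = 0 + j112.5 Ω
  C: Z = 1/(jωC) = -j/(ω·C) = 0 - j4.145e+04 Ω
Step 3 — Parallel combination: 1/Z_total = 1/R + 1/L + 1/C; Z_total = 26.62 + j6.681 Ω = 27.45∠14.1° Ω.

Z = 26.62 + j6.681 Ω = 27.45∠14.1° Ω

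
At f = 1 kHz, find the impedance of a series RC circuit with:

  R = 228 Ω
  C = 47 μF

Step 1 — Angular frequency: ω = 2π·f = 2π·1000 = 6283 rad/s.
Step 2 — Component impedances:
  R: Z = R = 228 Ω
  C: Z = 1/(jωC) = -j/(ω·C) = 0 - j3.386 Ω
Step 3 — Series combination: Z_total = R + C = 228 - j3.386 Ω = 228∠-0.9° Ω.

Z = 228 - j3.386 Ω = 228∠-0.9° Ω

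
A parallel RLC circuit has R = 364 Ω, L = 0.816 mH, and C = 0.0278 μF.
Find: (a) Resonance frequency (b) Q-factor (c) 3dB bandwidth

Step 1 — Resonance: ω₀ = 1/√(LC) = 1/√(0.000816·2.78e-08) = 2.1e+05 rad/s.
Step 2 — f₀ = ω₀/(2π) = 3.342e+04 Hz.
Step 3 — Parallel Q: Q = R/(ω₀L) = 364/(2.1e+05·0.000816) = 2.125.
Step 4 — Bandwidth: Δω = ω₀/Q = 9.882e+04 rad/s; BW = Δω/(2π) = 1.573e+04 Hz.

(a) f₀ = 3.342e+04 Hz  (b) Q = 2.125  (c) BW = 1.573e+04 Hz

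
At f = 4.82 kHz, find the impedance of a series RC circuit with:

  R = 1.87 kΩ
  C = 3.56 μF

Step 1 — Angular frequency: ω = 2π·f = 2π·4820 = 3.028e+04 rad/s.
Step 2 — Component impedances:
  R: Z = R = 1870 Ω
  C: Z = 1/(jωC) = -j/(ω·C) = 0 - j9.275 Ω
Step 3 — Series combination: Z_total = R + C = 1870 - j9.275 Ω = 1870∠-0.3° Ω.

Z = 1870 - j9.275 Ω = 1870∠-0.3° Ω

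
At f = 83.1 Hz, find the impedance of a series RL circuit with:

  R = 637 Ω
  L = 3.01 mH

Step 1 — Angular frequency: ω = 2π·f = 2π·83.1 = 522.1 rad/s.
Step 2 — Component impedances:
  R: Z = R = 637 Ω
  L: Z = jωL = j·522.1·0.00301 = 0 + j1.572 Ω
Step 3 — Series combination: Z_total = R + L = 637 + j1.572 Ω = 637∠0.1° Ω.

Z = 637 + j1.572 Ω = 637∠0.1° Ω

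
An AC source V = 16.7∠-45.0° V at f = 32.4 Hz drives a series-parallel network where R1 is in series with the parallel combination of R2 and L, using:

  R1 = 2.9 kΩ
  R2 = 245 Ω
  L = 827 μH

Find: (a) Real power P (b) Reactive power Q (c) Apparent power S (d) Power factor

Step 1 — Angular frequency: ω = 2π·f = 2π·32.4 = 203.6 rad/s.
Step 2 — Component impedances:
  R1: Z = R = 2900 Ω
  R2: Z = R = 245 Ω
  L: Z = jωL = j·203.6·0.000827 = 0 + j0.1684 Ω
Step 3 — Parallel branch: R2 || L = 1/(1/R2 + 1/L) = 0.0001157 + j0.1684 Ω.
Step 4 — Series with R1: Z_total = R1 + (R2 || L) = 2900 + j0.1684 Ω = 2900∠0.0° Ω.
Step 5 — Source phasor: V = 16.7∠-45.0° V = 11.81 - j11.81 V.
Step 6 — Current: I = V / Z = 0.004072 - j0.004072 A = 0.005759∠-45.0° A.
Step 7 — Complex power: S = V·I* = 0.09617 + j5.583e-06 VA.
Step 8 — Real power: P = Re(S) = 0.09617 W.
Step 9 — Reactive power: Q = Im(S) = 5.583e-06 VAR.
Step 10 — Apparent power: |S| = 0.09617 VA.
Step 11 — Power factor: PF = P/|S| = 1 (lagging).

(a) P = 0.09617 W  (b) Q = 5.583e-06 VAR  (c) S = 0.09617 VA  (d) PF = 1 (lagging)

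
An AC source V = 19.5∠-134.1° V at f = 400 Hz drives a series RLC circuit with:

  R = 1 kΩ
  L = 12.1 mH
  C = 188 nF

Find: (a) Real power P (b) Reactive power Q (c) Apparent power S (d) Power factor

Step 1 — Angular frequency: ω = 2π·f = 2π·400 = 2513 rad/s.
Step 2 — Component impedances:
  R: Z = R = 1000 Ω
  L: Z = jωL = j·2513·0.0121 = 0 + j30.41 Ω
  C: Z = 1/(jωC) = -j/(ω·C) = 0 - j2116 Ω
Step 3 — Series combination: Z_total = R + L + C = 1000 - j2086 Ω = 2313∠-64.4° Ω.
Step 4 — Source phasor: V = 19.5∠-134.1° V = -13.57 - j14 V.
Step 5 — Current: I = V / Z = 0.002923 - j0.007907 A = 0.008429∠-69.7° A.
Step 6 — Complex power: S = V·I* = 0.07106 - j0.1482 VA.
Step 7 — Real power: P = Re(S) = 0.07106 W.
Step 8 — Reactive power: Q = Im(S) = -0.1482 VAR.
Step 9 — Apparent power: |S| = 0.1644 VA.
Step 10 — Power factor: PF = P/|S| = 0.4323 (leading).

(a) P = 0.07106 W  (b) Q = -0.1482 VAR  (c) S = 0.1644 VA  (d) PF = 0.4323 (leading)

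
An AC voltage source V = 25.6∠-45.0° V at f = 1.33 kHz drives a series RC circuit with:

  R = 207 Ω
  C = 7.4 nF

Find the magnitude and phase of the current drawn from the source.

Step 1 — Angular frequency: ω = 2π·f = 2π·1330 = 8357 rad/s.
Step 2 — Component impedances:
  R: Z = R = 207 Ω
  C: Z = 1/(jωC) = -j/(ω·C) = 0 - j1.617e+04 Ω
Step 3 — Series combination: Z_total = R + C = 207 - j1.617e+04 Ω = 1.617e+04∠-89.3° Ω.
Step 4 — Source phasor: V = 25.6∠-45.0° V = 18.1 - j18.1 V.
Step 5 — Ohm's law: I = V / Z_total = (18.1 - j18.1) / (207 - j1.617e+04) = 0.001134 + j0.001105 A.
Step 6 — Convert to polar: |I| = 0.001583 A, ∠I = 44.3°.

I = 0.001583∠44.3° A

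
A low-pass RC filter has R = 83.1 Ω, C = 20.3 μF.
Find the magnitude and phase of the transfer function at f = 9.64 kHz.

Step 1 — Angular frequency: ω = 2π·9640 = 6.057e+04 rad/s.
Step 2 — Transfer function: H(jω) = 1/(1 + jωRC).
Step 3 — Denominator: 1 + jωRC = 1 + j·6.057e+04·83.1·2.03e-05 = 1 + j102.2.
Step 4 — H = 9.577e-05 - j0.009786.
Step 5 — Magnitude: |H| = 0.009786 (-40.2 dB); phase: φ = -89.4°.

|H| = 0.009786 (-40.2 dB), φ = -89.4°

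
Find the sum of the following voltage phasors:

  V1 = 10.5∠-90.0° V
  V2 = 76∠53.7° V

Step 1 — Convert each phasor to rectangular form:
  V1 = 10.5·(cos(-90.0°) + j·sin(-90.0°)) = 0 - j10.5 V
  V2 = 76·(cos(53.7°) + j·sin(53.7°)) = 44.99 + j61.25 V
Step 2 — Sum components: V_total = 44.99 + j50.75 V.
Step 3 — Convert to polar: |V_total| = 67.82 V, ∠V_total = 48.4°.

V_total = 67.82∠48.4° V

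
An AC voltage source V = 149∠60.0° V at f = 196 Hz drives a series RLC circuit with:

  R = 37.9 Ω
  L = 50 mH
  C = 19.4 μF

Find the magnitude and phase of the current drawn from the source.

Step 1 — Angular frequency: ω = 2π·f = 2π·196 = 1232 rad/s.
Step 2 — Component impedances:
  R: Z = R = 37.9 Ω
  L: Z = jωL = j·1232·0.05 = 0 + j61.58 Ω
  C: Z = 1/(jωC) = -j/(ω·C) = 0 - j41.86 Ω
Step 3 — Series combination: Z_total = R + L + C = 37.9 + j19.72 Ω = 42.72∠27.5° Ω.
Step 4 — Source phasor: V = 149∠60.0° V = 74.5 + j129 V.
Step 5 — Ohm's law: I = V / Z_total = (74.5 + j129) / (37.9 + j19.72) = 2.941 + j1.875 A.
Step 6 — Convert to polar: |I| = 3.488 A, ∠I = 32.5°.

I = 3.488∠32.5° A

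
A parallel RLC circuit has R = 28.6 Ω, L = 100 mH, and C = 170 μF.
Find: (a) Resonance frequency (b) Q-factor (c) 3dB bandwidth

Step 1 — Resonance: ω₀ = 1/√(LC) = 1/√(0.1·0.00017) = 242.5 rad/s.
Step 2 — f₀ = ω₀/(2π) = 38.6 Hz.
Step 3 — Parallel Q: Q = R/(ω₀L) = 28.6/(242.5·0.1) = 1.179.
Step 4 — Bandwidth: Δω = ω₀/Q = 205.7 rad/s; BW = Δω/(2π) = 32.73 Hz.

(a) f₀ = 38.6 Hz  (b) Q = 1.179  (c) BW = 32.73 Hz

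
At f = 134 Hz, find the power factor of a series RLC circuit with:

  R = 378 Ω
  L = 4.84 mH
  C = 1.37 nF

Step 1 — Angular frequency: ω = 2π·f = 2π·134 = 841.9 rad/s.
Step 2 — Component impedances:
  R: Z = R = 378 Ω
  L: Z = jωL = j·841.9·0.00484 = 0 + j4.075 Ω
  C: Z = 1/(jωC) = -j/(ω·C) = 0 - j8.67e+05 Ω
Step 3 — Series combination: Z_total = R + L + C = 378 - j8.669e+05 Ω = 8.669e+05∠-90.0° Ω.
Step 4 — Power factor: PF = cos(φ) = Re(Z)/|Z| = 378/8.669e+05 = 0.000436.
Step 5 — Type: Im(Z) = -8.669e+05 ⇒ leading (phase φ = -90.0°).

PF = 0.000436 (leading, φ = -90.0°)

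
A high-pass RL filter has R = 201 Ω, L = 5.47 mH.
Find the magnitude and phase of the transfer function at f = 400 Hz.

Step 1 — Angular frequency: ω = 2π·400 = 2513 rad/s.
Step 2 — Transfer function: H(jω) = jωL/(R + jωL).
Step 3 — Numerator jωL = j·13.75; denominator R + jωL = 201 + j13.75.
Step 4 — H = 0.004656 + j0.06808.
Step 5 — Magnitude: |H| = 0.06824 (-23.3 dB); phase: φ = 86.1°.

|H| = 0.06824 (-23.3 dB), φ = 86.1°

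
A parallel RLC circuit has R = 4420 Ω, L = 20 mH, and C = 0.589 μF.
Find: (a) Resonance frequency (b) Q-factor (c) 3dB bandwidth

Step 1 — Resonance: ω₀ = 1/√(LC) = 1/√(0.02·5.89e-07) = 9214 rad/s.
Step 2 — f₀ = ω₀/(2π) = 1466 Hz.
Step 3 — Parallel Q: Q = R/(ω₀L) = 4420/(9214·0.02) = 23.99.
Step 4 — Bandwidth: Δω = ω₀/Q = 384.1 rad/s; BW = Δω/(2π) = 61.13 Hz.

(a) f₀ = 1466 Hz  (b) Q = 23.99  (c) BW = 61.13 Hz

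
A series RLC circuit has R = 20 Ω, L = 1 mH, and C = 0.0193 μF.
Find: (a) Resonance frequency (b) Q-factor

Step 1 — Resonance condition Im(Z)=0 gives ω₀ = 1/√(LC).
Step 2 — ω₀ = 1/√(0.001·1.93e-08) = 2.276e+05 rad/s.
Step 3 — f₀ = ω₀/(2π) = 3.623e+04 Hz.
Step 4 — Series Q: Q = ω₀L/R = 2.276e+05·0.001/20 = 11.38.

(a) f₀ = 3.623e+04 Hz  (b) Q = 11.38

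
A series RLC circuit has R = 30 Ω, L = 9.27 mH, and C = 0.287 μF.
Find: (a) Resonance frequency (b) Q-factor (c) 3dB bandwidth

Step 1 — Resonance: ω₀ = 1/√(LC) = 1/√(0.00927·2.87e-07) = 1.939e+04 rad/s.
Step 2 — f₀ = ω₀/(2π) = 3086 Hz.
Step 3 — Series Q: Q = ω₀L/R = 1.939e+04·0.00927/30 = 5.991.
Step 4 — Bandwidth: Δω = ω₀/Q = 3236 rad/s; BW = Δω/(2π) = 515.1 Hz.

(a) f₀ = 3086 Hz  (b) Q = 5.991  (c) BW = 515.1 Hz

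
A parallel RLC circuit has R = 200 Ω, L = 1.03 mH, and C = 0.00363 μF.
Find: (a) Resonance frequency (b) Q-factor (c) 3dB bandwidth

Step 1 — Resonance: ω₀ = 1/√(LC) = 1/√(0.00103·3.63e-09) = 5.172e+05 rad/s.
Step 2 — f₀ = ω₀/(2π) = 8.231e+04 Hz.
Step 3 — Parallel Q: Q = R/(ω₀L) = 200/(5.172e+05·0.00103) = 0.3755.
Step 4 — Bandwidth: Δω = ω₀/Q = 1.377e+06 rad/s; BW = Δω/(2π) = 2.192e+05 Hz.

(a) f₀ = 8.231e+04 Hz  (b) Q = 0.3755  (c) BW = 2.192e+05 Hz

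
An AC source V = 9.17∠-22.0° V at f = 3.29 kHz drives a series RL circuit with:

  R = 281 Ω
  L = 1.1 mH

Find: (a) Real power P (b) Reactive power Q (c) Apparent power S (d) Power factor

Step 1 — Angular frequency: ω = 2π·f = 2π·3290 = 2.067e+04 rad/s.
Step 2 — Component impedances:
  R: Z = R = 281 Ω
  L: Z = jωL = j·2.067e+04·0.0011 = 0 + j22.74 Ω
Step 3 — Series combination: Z_total = R + L = 281 + j22.74 Ω = 281.9∠4.6° Ω.
Step 4 — Source phasor: V = 9.17∠-22.0° V = 8.502 - j3.435 V.
Step 5 — Current: I = V / Z = 0.02908 - j0.01458 A = 0.03253∠-26.6° A.
Step 6 — Complex power: S = V·I* = 0.2973 + j0.02406 VA.
Step 7 — Real power: P = Re(S) = 0.2973 W.
Step 8 — Reactive power: Q = Im(S) = 0.02406 VAR.
Step 9 — Apparent power: |S| = 0.2983 VA.
Step 10 — Power factor: PF = P/|S| = 0.9967 (lagging).

(a) P = 0.2973 W  (b) Q = 0.02406 VAR  (c) S = 0.2983 VA  (d) PF = 0.9967 (lagging)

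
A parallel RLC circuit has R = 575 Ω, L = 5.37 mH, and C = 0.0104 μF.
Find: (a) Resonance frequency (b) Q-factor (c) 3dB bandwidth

Step 1 — Resonance: ω₀ = 1/√(LC) = 1/√(0.00537·1.04e-08) = 1.338e+05 rad/s.
Step 2 — f₀ = ω₀/(2π) = 2.13e+04 Hz.
Step 3 — Parallel Q: Q = R/(ω₀L) = 575/(1.338e+05·0.00537) = 0.8002.
Step 4 — Bandwidth: Δω = ω₀/Q = 1.672e+05 rad/s; BW = Δω/(2π) = 2.661e+04 Hz.

(a) f₀ = 2.13e+04 Hz  (b) Q = 0.8002  (c) BW = 2.661e+04 Hz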